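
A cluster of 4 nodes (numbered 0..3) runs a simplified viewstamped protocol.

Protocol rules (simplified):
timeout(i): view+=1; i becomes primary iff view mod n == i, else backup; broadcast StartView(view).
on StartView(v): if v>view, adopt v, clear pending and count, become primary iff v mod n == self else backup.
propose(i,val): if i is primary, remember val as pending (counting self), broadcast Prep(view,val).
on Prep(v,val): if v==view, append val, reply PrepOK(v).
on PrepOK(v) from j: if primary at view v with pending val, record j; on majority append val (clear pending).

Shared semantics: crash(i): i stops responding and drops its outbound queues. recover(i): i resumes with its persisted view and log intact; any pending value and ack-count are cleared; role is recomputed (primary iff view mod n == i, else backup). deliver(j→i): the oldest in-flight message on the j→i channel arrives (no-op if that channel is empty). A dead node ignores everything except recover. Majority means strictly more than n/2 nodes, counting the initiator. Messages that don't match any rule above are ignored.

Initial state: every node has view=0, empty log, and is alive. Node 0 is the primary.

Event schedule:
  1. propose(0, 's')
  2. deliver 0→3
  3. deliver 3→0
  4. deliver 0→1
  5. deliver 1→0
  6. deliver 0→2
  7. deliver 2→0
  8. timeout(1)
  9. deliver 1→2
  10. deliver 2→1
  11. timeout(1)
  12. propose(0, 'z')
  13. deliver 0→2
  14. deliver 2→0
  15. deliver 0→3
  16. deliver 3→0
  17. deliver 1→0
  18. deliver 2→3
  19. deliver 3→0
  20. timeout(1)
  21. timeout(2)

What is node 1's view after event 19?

2

step 1 propose(0,'s'): —
step 2 deliver 0→3: 3={back,v=0,log=s}
step 3 deliver 3→0: —
step 4 deliver 0→1: 1={back,v=0,log=s}
step 5 deliver 1→0: 0={prim,v=0,log=s}
step 6 deliver 0→2: 2={back,v=0,log=s}
step 7 deliver 2→0: —
step 8 timeout(1): 1={prim,v=1,log=s}
step 9 deliver 1→2: 2={back,v=1,log=s}
step 10 deliver 2→1: —
step 11 timeout(1): 1={back,v=2,log=s}
step 12 propose(0,'z'): —
step 13 deliver 0→2: —
step 14 deliver 2→0: —
step 15 deliver 0→3: 3={back,v=0,log=s,z}
step 16 deliver 3→0: —
step 17 deliver 1→0: 0={back,v=1,log=s}
step 18 deliver 2→3: —
step 19 deliver 3→0: —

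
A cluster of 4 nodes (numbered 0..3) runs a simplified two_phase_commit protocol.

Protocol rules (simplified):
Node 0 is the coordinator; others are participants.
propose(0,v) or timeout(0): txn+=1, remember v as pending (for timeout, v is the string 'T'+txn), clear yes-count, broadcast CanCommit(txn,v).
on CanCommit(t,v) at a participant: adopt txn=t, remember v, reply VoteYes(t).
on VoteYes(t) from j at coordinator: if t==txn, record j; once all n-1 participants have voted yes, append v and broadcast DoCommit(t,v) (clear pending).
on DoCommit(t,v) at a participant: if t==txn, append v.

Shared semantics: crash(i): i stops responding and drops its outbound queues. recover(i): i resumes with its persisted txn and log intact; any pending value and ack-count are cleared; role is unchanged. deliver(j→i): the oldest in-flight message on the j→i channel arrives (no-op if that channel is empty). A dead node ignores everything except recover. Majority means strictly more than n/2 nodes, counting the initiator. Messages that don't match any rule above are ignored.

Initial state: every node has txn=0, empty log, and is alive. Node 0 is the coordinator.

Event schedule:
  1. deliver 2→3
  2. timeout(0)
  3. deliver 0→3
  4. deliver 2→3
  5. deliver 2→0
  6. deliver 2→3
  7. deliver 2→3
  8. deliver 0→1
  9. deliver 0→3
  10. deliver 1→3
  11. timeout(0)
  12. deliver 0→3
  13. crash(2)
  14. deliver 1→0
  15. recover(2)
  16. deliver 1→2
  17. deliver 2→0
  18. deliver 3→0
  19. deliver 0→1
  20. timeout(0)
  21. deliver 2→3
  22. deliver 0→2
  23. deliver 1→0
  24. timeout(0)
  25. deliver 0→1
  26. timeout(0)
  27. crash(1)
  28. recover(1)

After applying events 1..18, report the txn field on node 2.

step 1 deliver 2→3: —
step 2 timeout(0): 0={coor,t=1,log=-}
step 3 deliver 0→3: 3={part,t=1,log=-}
step 4 deliver 2→3: —
step 5 deliver 2→0: —
step 6 deliver 2→3: —
step 7 deliver 2→3: —
step 8 deliver 0→1: 1={part,t=1,log=-}
step 9 deliver 0→3: —
step 10 deliver 1→3: —
step 11 timeout(0): 0={coor,t=2,log=-}
step 12 deliver 0→3: 3={part,t=2,log=-}
step 13 crash(2): 2={✗part,t=0,log=-}
step 14 deliver 1→0: —
step 15 recover(2): 2={part,t=0,log=-}
step 16 deliver 1→2: —
step 17 deliver 2→0: —
step 18 deliver 3→0: —

0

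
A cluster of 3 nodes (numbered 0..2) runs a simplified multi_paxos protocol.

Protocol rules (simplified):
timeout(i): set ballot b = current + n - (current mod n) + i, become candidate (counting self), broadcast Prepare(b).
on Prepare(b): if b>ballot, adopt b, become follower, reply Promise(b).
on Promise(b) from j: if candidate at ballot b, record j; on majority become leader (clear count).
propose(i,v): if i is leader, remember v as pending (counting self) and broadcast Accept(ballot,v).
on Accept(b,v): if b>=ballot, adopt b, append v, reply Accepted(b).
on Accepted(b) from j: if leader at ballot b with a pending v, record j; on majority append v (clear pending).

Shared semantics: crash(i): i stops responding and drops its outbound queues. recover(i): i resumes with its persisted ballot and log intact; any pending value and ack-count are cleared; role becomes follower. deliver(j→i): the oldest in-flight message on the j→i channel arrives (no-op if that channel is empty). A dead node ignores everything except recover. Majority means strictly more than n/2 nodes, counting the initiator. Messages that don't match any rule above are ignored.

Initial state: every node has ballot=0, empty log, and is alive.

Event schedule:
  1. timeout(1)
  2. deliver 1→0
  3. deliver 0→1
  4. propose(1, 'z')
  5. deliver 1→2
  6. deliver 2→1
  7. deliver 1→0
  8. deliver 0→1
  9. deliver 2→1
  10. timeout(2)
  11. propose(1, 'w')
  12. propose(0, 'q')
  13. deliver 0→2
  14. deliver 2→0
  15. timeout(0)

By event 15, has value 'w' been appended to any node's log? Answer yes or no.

no

after 1 — timeout(1): n1:cand/b4/[-]
after 2 — deliver 1→0: n0:foll/b4/[-]
after 3 — deliver 0→1: n1:lead/b4/[-]
after 4 — propose(1,'z'): ·
after 5 — deliver 1→2: n2:foll/b4/[-]
after 6 — deliver 2→1: ·
after 7 — deliver 1→0: n0:foll/b4/[z]
after 8 — deliver 0→1: n1:lead/b4/[z]
after 9 — deliver 2→1: ·
after 10 — timeout(2): n2:cand/b8/[-]
after 11 — propose(1,'w'): ·
after 12 — propose(0,'q'): ·
after 13 — deliver 0→2: ·
after 14 — deliver 2→0: n0:foll/b8/[z]
after 15 — timeout(0): n0:cand/b9/[z]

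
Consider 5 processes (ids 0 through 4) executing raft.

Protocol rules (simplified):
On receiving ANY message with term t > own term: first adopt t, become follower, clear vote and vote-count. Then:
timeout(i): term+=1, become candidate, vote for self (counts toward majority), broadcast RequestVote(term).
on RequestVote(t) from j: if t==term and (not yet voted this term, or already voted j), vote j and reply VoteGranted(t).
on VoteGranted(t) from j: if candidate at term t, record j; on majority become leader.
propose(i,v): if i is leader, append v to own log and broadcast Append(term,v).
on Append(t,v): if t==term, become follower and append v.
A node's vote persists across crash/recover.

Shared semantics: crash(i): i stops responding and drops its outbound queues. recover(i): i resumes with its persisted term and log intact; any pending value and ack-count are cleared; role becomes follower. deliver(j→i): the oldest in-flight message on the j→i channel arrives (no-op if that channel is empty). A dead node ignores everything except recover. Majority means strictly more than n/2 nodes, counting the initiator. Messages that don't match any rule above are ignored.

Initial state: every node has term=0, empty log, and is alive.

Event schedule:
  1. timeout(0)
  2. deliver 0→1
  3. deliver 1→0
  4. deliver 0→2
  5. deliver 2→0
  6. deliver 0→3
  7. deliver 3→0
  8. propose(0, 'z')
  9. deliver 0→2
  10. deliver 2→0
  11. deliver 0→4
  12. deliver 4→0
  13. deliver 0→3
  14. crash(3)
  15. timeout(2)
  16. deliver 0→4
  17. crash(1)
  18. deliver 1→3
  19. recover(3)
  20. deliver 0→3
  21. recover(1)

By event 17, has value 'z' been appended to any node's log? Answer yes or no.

after 1 — timeout(0): n0:cand/t1/[-]
after 2 — deliver 0→1: n1:foll/t1/[-]
after 3 — deliver 1→0: ·
after 4 — deliver 0→2: n2:foll/t1/[-]
after 5 — deliver 2→0: n0:lead/t1/[-]
after 6 — deliver 0→3: n3:foll/t1/[-]
after 7 — deliver 3→0: ·
after 8 — propose(0,'z'): n0:lead/t1/[z]
after 9 — deliver 0→2: n2:foll/t1/[z]
after 10 — deliver 2→0: ·
after 11 — deliver 0→4: n4:foll/t1/[-]
after 12 — deliver 4→0: ·
after 13 — deliver 0→3: n3:foll/t1/[z]
after 14 — crash(3): n3:✗foll/t1/[z]
after 15 — timeout(2): n2:cand/t2/[z]
after 16 — deliver 0→4: n4:foll/t1/[z]
after 17 — crash(1): n1:✗foll/t1/[-]

yes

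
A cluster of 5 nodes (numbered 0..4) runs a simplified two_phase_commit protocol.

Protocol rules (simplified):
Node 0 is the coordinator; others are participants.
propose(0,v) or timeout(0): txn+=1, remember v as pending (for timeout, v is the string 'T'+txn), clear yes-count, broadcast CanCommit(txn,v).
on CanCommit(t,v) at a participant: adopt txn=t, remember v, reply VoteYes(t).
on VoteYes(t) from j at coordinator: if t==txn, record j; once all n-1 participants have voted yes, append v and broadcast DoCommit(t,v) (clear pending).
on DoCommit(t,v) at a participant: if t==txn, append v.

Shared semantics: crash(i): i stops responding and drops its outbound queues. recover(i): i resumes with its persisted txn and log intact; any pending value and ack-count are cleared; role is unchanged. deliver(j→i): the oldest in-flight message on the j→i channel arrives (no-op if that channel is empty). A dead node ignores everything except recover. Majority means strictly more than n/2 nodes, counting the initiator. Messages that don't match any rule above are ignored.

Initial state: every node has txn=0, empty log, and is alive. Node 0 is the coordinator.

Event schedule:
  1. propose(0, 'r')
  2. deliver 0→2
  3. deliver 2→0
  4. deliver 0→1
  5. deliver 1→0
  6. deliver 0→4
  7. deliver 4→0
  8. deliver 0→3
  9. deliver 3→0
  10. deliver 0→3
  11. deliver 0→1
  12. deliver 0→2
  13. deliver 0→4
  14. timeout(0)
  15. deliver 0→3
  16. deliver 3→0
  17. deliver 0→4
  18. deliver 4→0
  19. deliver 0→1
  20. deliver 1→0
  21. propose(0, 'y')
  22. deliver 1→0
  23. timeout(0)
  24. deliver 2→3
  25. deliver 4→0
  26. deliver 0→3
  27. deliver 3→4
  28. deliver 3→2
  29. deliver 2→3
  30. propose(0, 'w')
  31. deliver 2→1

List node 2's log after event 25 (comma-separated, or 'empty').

r

e1 propose(0,'r'): 0[coor,t=1,-]
e2 deliver 0→2: 2[part,t=1,-]
e3 deliver 2→0: ·
e4 deliver 0→1: 1[part,t=1,-]
e5 deliver 1→0: ·
e6 deliver 0→4: 4[part,t=1,-]
e7 deliver 4→0: ·
e8 deliver 0→3: 3[part,t=1,-]
e9 deliver 3→0: 0[coor,t=1,r]
e10 deliver 0→3: 3[part,t=1,r]
e11 deliver 0→1: 1[part,t=1,r]
e12 deliver 0→2: 2[part,t=1,r]
e13 deliver 0→4: 4[part,t=1,r]
e14 timeout(0): 0[coor,t=2,r]
e15 deliver 0→3: 3[part,t=2,r]
e16 deliver 3→0: ·
e17 deliver 0→4: 4[part,t=2,r]
e18 deliver 4→0: ·
e19 deliver 0→1: 1[part,t=2,r]
e20 deliver 1→0: ·
e21 propose(0,'y'): 0[coor,t=3,r]
e22 deliver 1→0: ·
e23 timeout(0): 0[coor,t=4,r]
e24 deliver 2→3: ·
e25 deliver 4→0: ·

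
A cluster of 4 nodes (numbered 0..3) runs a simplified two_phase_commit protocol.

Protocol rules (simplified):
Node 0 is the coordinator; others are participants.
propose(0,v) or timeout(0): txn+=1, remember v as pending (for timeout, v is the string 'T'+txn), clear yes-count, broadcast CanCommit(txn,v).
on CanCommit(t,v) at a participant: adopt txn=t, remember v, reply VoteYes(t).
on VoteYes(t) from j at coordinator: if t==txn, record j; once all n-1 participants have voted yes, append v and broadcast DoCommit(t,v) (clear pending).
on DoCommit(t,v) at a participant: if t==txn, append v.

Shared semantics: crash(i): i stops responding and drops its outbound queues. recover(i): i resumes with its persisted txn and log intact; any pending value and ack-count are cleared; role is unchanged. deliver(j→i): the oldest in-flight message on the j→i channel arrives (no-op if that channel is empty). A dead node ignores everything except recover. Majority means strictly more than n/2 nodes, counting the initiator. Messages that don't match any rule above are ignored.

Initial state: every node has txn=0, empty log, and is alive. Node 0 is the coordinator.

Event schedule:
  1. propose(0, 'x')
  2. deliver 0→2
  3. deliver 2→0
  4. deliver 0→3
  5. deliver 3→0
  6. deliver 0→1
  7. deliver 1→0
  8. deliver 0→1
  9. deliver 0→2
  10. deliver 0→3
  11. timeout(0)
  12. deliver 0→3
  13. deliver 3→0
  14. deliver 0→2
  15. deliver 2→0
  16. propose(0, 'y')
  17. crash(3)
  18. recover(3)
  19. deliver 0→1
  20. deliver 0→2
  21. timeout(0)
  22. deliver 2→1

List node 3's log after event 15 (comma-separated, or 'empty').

after 1 — propose(0,'x'): n0:coor/t1/[-]
after 2 — deliver 0→2: n2:part/t1/[-]
after 3 — deliver 2→0: ·
after 4 — deliver 0→3: n3:part/t1/[-]
after 5 — deliver 3→0: ·
after 6 — deliver 0→1: n1:part/t1/[-]
after 7 — deliver 1→0: n0:coor/t1/[x]
after 8 — deliver 0→1: n1:part/t1/[x]
after 9 — deliver 0→2: n2:part/t1/[x]
after 10 — deliver 0→3: n3:part/t1/[x]
after 11 — timeout(0): n0:coor/t2/[x]
after 12 — deliver 0→3: n3:part/t2/[x]
after 13 — deliver 3→0: ·
after 14 — deliver 0→2: n2:part/t2/[x]
after 15 — deliver 2→0: ·

x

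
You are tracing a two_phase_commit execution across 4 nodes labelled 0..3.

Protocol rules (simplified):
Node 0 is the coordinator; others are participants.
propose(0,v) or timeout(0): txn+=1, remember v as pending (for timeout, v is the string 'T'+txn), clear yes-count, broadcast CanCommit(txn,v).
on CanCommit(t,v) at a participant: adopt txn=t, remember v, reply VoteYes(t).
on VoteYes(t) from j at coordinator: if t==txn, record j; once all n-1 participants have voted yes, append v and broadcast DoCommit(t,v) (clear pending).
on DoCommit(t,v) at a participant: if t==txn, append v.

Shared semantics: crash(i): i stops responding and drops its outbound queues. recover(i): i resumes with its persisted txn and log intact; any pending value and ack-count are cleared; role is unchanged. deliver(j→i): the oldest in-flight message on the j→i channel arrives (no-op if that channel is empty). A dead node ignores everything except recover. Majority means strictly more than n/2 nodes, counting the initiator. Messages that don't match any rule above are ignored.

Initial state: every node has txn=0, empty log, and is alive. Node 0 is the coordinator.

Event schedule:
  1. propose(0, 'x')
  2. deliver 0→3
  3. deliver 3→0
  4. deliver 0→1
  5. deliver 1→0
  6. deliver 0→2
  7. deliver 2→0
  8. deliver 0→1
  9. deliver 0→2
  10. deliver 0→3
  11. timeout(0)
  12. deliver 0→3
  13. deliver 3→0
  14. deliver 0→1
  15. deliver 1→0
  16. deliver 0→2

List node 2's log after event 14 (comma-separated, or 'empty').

after 1 — propose(0,'x'): n0:coor/t1/[-]
after 2 — deliver 0→3: n3:part/t1/[-]
after 3 — deliver 3→0: ·
after 4 — deliver 0→1: n1:part/t1/[-]
after 5 — deliver 1→0: ·
after 6 — deliver 0→2: n2:part/t1/[-]
after 7 — deliver 2→0: n0:coor/t1/[x]
after 8 — deliver 0→1: n1:part/t1/[x]
after 9 — deliver 0→2: n2:part/t1/[x]
after 10 — deliver 0→3: n3:part/t1/[x]
after 11 — timeout(0): n0:coor/t2/[x]
after 12 — deliver 0→3: n3:part/t2/[x]
after 13 — deliver 3→0: ·
after 14 — deliver 0→1: n1:part/t2/[x]

x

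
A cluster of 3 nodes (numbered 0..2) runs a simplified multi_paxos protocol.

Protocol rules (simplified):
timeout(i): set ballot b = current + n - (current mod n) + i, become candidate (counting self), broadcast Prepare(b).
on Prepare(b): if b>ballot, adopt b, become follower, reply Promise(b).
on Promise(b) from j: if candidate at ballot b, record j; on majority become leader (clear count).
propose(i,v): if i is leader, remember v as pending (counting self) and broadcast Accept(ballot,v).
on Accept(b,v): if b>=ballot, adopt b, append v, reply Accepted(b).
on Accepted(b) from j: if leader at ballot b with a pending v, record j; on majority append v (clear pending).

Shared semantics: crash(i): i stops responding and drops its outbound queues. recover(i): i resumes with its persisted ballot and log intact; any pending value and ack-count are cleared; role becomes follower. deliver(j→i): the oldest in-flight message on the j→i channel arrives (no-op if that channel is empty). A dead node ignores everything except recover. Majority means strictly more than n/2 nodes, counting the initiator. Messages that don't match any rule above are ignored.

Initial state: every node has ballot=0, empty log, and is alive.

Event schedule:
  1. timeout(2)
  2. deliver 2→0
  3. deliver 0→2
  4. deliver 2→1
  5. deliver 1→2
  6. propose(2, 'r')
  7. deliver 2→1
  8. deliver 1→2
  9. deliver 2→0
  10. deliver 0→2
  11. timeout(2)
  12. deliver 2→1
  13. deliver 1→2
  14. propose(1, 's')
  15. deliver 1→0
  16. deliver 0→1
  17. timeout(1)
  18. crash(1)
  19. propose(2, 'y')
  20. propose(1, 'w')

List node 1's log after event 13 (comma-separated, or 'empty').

after 1 — timeout(2): n2:cand/b5/[-]
after 2 — deliver 2→0: n0:foll/b5/[-]
after 3 — deliver 0→2: n2:lead/b5/[-]
after 4 — deliver 2→1: n1:foll/b5/[-]
after 5 — deliver 1→2: ·
after 6 — propose(2,'r'): ·
after 7 — deliver 2→1: n1:foll/b5/[r]
after 8 — deliver 1→2: n2:lead/b5/[r]
after 9 — deliver 2→0: n0:foll/b5/[r]
after 10 — deliver 0→2: ·
after 11 — timeout(2): n2:cand/b8/[r]
after 12 — deliver 2→1: n1:foll/b8/[r]
after 13 — deliver 1→2: n2:lead/b8/[r]

r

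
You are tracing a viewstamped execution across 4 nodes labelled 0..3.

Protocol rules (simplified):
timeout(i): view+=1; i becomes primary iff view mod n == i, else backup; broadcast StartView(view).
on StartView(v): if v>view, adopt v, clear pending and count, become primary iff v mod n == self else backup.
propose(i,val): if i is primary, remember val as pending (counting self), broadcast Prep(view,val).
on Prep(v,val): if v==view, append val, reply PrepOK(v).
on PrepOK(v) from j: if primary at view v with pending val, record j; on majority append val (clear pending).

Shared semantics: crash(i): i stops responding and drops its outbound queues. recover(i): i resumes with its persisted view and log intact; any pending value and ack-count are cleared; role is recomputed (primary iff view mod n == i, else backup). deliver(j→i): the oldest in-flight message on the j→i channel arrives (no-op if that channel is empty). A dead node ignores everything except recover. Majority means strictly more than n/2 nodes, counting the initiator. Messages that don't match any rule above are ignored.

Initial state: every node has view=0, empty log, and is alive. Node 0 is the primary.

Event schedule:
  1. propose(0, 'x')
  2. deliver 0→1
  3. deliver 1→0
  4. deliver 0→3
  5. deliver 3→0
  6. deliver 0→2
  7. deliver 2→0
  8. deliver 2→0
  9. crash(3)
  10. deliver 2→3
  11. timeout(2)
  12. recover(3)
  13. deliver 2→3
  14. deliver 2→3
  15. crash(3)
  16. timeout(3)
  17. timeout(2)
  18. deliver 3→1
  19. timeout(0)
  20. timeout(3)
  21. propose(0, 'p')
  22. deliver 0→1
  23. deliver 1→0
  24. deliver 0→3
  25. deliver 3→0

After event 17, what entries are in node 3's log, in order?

[1] propose(0,'x') → ∅
[2] deliver 0→1 → N1(back v0 [x])
[3] deliver 1→0 → ∅
[4] deliver 0→3 → N3(back v0 [x])
[5] deliver 3→0 → N0(prim v0 [x])
[6] deliver 0→2 → N2(back v0 [x])
[7] deliver 2→0 → ∅
[8] deliver 2→0 → ∅
[9] crash(3) → N3(✗back v0 [x])
[10] deliver 2→3 → ∅
[11] timeout(2) → N2(back v1 [x])
[12] recover(3) → N3(back v0 [x])
[13] deliver 2→3 → N3(back v1 [x])
[14] deliver 2→3 → ∅
[15] crash(3) → N3(✗back v1 [x])
[16] timeout(3) → ∅
[17] timeout(2) → N2(prim v2 [x])

x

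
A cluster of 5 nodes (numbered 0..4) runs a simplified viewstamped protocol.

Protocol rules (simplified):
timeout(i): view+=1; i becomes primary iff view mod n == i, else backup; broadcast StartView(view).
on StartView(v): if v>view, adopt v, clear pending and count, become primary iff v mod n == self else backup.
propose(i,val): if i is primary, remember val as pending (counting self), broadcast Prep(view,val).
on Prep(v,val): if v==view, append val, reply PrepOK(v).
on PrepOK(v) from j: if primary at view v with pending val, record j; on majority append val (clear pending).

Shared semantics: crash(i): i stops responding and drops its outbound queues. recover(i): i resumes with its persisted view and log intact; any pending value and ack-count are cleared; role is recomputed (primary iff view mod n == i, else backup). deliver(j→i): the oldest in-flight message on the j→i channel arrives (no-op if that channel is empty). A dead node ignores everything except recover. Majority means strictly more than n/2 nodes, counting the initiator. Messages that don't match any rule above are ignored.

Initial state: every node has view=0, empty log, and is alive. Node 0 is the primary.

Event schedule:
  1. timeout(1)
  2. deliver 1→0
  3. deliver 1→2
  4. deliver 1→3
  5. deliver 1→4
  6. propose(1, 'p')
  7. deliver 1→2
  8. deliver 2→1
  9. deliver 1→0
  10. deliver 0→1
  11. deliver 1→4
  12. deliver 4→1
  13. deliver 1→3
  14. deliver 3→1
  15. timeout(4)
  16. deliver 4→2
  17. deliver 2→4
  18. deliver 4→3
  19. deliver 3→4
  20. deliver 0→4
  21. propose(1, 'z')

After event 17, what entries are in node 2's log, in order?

step 1 timeout(1): 1={prim,v=1,log=-}
step 2 deliver 1→0: 0={back,v=1,log=-}
step 3 deliver 1→2: 2={back,v=1,log=-}
step 4 deliver 1→3: 3={back,v=1,log=-}
step 5 deliver 1→4: 4={back,v=1,log=-}
step 6 propose(1,'p'): —
step 7 deliver 1→2: 2={back,v=1,log=p}
step 8 deliver 2→1: —
step 9 deliver 1→0: 0={back,v=1,log=p}
step 10 deliver 0→1: 1={prim,v=1,log=p}
step 11 deliver 1→4: 4={back,v=1,log=p}
step 12 deliver 4→1: —
step 13 deliver 1→3: 3={back,v=1,log=p}
step 14 deliver 3→1: —
step 15 timeout(4): 4={back,v=2,log=p}
step 16 deliver 4→2: 2={prim,v=2,log=p}
step 17 deliver 2→4: —

p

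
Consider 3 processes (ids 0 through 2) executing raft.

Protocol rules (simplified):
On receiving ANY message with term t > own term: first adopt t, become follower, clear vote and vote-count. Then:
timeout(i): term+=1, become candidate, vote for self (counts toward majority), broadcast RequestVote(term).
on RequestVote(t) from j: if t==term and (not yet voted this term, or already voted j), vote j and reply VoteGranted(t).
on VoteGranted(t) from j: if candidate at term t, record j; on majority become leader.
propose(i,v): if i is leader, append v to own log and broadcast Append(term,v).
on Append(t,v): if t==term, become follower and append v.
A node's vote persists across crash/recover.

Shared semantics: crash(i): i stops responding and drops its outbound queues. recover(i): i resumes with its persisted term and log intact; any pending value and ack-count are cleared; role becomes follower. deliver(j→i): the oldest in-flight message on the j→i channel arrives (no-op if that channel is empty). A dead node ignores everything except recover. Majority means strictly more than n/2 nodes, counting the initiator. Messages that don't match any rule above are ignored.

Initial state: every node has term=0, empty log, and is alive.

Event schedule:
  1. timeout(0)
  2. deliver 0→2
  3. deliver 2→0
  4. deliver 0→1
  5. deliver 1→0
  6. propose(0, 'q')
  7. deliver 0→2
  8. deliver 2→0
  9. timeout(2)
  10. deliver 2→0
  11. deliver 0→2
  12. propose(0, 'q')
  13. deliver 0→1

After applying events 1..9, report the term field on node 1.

1. timeout(0):  <0:cand t1 ->
2. deliver 0→2:  <2:foll t1 ->
3. deliver 2→0:  <0:lead t1 ->
4. deliver 0→1:  <1:foll t1 ->
5. deliver 1→0:  nop
6. propose(0,'q'):  <0:lead t1 q>
7. deliver 0→2:  <2:foll t1 q>
8. deliver 2→0:  nop
9. timeout(2):  <2:cand t2 q>

1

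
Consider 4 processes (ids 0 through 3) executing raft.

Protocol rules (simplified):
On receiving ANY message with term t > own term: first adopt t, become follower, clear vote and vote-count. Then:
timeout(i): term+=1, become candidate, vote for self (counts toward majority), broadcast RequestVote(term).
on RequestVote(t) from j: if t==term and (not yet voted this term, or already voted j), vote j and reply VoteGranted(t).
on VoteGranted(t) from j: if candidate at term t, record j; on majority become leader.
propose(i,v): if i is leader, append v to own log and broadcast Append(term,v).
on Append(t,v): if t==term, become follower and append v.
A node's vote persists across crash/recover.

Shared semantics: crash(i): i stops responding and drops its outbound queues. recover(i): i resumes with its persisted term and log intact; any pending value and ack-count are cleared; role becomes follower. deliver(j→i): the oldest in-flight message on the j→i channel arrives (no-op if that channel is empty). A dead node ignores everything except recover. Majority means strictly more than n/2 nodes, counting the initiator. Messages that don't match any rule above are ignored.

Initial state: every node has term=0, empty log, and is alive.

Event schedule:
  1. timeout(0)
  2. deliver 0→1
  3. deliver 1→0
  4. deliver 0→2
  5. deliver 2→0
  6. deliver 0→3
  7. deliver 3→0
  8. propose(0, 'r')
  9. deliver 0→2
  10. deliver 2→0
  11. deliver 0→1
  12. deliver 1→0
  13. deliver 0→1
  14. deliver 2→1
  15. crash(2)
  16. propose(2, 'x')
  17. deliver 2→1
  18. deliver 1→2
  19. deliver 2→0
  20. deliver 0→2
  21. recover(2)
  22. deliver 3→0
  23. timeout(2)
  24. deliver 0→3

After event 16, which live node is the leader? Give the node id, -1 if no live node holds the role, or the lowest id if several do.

[1] timeout(0) → N0(cand t1 [-])
[2] deliver 0→1 → N1(foll t1 [-])
[3] deliver 1→0 → ∅
[4] deliver 0→2 → N2(foll t1 [-])
[5] deliver 2→0 → N0(lead t1 [-])
[6] deliver 0→3 → N3(foll t1 [-])
[7] deliver 3→0 → ∅
[8] propose(0,'r') → N0(lead t1 [r])
[9] deliver 0→2 → N2(foll t1 [r])
[10] deliver 2→0 → ∅
[11] deliver 0→1 → N1(foll t1 [r])
[12] deliver 1→0 → ∅
[13] deliver 0→1 → ∅
[14] deliver 2→1 → ∅
[15] crash(2) → N2(✗foll t1 [r])
[16] propose(2,'x') → ∅

0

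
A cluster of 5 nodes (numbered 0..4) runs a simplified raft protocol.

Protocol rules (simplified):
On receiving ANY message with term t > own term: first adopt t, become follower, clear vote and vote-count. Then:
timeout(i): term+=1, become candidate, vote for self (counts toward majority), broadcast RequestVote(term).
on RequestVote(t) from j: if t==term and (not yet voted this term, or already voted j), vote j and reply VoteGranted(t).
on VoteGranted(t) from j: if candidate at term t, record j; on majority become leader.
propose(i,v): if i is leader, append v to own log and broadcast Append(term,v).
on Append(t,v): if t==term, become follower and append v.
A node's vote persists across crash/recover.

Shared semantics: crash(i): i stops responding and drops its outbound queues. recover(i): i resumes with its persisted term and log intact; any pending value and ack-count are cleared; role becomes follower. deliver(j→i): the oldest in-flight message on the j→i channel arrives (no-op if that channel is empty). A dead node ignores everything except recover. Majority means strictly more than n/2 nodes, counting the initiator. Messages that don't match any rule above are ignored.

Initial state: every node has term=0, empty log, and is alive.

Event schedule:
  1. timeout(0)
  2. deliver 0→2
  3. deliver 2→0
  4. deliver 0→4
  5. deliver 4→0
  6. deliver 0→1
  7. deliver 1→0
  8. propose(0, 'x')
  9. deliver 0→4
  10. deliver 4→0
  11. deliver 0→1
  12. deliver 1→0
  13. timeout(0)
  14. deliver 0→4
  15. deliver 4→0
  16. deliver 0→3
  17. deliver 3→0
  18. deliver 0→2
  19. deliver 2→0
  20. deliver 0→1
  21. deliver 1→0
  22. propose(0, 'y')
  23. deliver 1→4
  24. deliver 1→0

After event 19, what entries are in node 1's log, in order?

step 1 timeout(0): 0={cand,t=1,log=-}
step 2 deliver 0→2: 2={foll,t=1,log=-}
step 3 deliver 2→0: —
step 4 deliver 0→4: 4={foll,t=1,log=-}
step 5 deliver 4→0: 0={lead,t=1,log=-}
step 6 deliver 0→1: 1={foll,t=1,log=-}
step 7 deliver 1→0: —
step 8 propose(0,'x'): 0={lead,t=1,log=x}
step 9 deliver 0→4: 4={foll,t=1,log=x}
step 10 deliver 4→0: —
step 11 deliver 0→1: 1={foll,t=1,log=x}
step 12 deliver 1→0: —
step 13 timeout(0): 0={cand,t=2,log=x}
step 14 deliver 0→4: 4={foll,t=2,log=x}
step 15 deliver 4→0: —
step 16 deliver 0→3: 3={foll,t=1,log=-}
step 17 deliver 3→0: —
step 18 deliver 0→2: 2={foll,t=1,log=x}
step 19 deliver 2→0: —

x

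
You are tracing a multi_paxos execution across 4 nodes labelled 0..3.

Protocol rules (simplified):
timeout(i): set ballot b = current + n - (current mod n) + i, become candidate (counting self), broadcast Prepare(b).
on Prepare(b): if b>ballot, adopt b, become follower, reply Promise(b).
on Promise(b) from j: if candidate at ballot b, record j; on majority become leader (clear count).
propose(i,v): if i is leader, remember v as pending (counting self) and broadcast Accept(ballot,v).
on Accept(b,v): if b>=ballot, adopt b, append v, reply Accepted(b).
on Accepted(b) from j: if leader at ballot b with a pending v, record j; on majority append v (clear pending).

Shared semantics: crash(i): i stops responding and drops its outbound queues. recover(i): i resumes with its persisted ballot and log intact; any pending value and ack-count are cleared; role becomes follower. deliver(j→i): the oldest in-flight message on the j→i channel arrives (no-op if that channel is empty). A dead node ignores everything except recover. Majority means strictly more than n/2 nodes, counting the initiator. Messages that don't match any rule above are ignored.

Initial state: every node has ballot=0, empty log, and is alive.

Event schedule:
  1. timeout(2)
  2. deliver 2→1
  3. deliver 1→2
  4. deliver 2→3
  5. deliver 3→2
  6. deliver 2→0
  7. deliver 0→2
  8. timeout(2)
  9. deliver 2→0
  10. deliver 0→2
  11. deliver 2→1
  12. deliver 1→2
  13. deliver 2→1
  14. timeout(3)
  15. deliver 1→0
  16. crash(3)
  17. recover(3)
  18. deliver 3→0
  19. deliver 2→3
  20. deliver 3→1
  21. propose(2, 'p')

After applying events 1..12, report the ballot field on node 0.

[1] timeout(2) → N2(cand b6 [-])
[2] deliver 2→1 → N1(foll b6 [-])
[3] deliver 1→2 → ∅
[4] deliver 2→3 → N3(foll b6 [-])
[5] deliver 3→2 → N2(lead b6 [-])
[6] deliver 2→0 → N0(foll b6 [-])
[7] deliver 0→2 → ∅
[8] timeout(2) → N2(cand b10 [-])
[9] deliver 2→0 → N0(foll b10 [-])
[10] deliver 0→2 → ∅
[11] deliver 2→1 → N1(foll b10 [-])
[12] deliver 1→2 → N2(lead b10 [-])

10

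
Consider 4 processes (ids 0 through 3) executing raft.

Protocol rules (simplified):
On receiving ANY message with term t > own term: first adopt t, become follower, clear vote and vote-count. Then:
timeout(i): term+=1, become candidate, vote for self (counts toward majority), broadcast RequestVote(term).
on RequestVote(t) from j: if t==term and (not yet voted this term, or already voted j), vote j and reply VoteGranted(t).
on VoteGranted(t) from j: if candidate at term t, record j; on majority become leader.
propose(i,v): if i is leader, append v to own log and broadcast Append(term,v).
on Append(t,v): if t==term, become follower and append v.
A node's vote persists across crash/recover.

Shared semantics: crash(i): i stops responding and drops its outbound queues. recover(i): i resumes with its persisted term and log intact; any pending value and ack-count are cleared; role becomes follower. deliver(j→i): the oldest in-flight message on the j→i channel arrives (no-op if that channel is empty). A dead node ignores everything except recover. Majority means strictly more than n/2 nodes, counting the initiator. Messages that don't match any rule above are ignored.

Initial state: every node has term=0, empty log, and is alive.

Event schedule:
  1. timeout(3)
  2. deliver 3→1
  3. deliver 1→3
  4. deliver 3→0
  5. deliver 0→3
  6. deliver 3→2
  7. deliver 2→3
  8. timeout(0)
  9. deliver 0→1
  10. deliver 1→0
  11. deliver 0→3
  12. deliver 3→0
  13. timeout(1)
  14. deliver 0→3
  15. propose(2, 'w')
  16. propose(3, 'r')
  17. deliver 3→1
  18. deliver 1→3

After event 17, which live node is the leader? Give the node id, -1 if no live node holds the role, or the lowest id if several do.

0

[1] timeout(3) → N3(cand t1 [-])
[2] deliver 3→1 → N1(foll t1 [-])
[3] deliver 1→3 → ∅
[4] deliver 3→0 → N0(foll t1 [-])
[5] deliver 0→3 → N3(lead t1 [-])
[6] deliver 3→2 → N2(foll t1 [-])
[7] deliver 2→3 → ∅
[8] timeout(0) → N0(cand t2 [-])
[9] deliver 0→1 → N1(foll t2 [-])
[10] deliver 1→0 → ∅
[11] deliver 0→3 → N3(foll t2 [-])
[12] deliver 3→0 → N0(lead t2 [-])
[13] timeout(1) → N1(cand t3 [-])
[14] deliver 0→3 → ∅
[15] propose(2,'w') → ∅
[16] propose(3,'r') → ∅
[17] deliver 3→1 → ∅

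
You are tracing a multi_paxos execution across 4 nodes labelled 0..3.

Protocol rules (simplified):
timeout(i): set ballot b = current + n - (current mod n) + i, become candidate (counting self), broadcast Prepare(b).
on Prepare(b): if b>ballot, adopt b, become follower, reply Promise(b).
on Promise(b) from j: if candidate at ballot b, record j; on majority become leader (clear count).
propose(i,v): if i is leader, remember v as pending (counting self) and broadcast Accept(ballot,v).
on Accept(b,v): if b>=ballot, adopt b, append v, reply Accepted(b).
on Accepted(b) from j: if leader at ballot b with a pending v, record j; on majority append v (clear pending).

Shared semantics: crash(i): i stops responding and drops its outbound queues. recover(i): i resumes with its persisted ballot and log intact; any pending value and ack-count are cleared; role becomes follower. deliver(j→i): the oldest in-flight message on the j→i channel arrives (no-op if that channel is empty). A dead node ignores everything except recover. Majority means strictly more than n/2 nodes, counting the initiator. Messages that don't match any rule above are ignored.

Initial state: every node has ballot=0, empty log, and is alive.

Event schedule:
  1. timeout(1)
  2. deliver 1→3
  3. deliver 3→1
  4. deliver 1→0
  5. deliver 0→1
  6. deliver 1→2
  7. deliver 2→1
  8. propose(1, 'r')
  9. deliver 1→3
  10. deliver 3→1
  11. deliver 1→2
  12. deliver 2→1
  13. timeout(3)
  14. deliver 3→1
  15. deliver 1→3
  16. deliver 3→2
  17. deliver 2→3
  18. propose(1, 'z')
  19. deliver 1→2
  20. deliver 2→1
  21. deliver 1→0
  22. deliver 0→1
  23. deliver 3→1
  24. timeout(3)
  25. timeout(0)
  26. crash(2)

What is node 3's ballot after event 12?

5

1. timeout(1):  <1:cand b5 ->
2. deliver 1→3:  <3:foll b5 ->
3. deliver 3→1:  nop
4. deliver 1→0:  <0:foll b5 ->
5. deliver 0→1:  <1:lead b5 ->
6. deliver 1→2:  <2:foll b5 ->
7. deliver 2→1:  nop
8. propose(1,'r'):  nop
9. deliver 1→3:  <3:foll b5 r>
10. deliver 3→1:  nop
11. deliver 1→2:  <2:foll b5 r>
12. deliver 2→1:  <1:lead b5 r>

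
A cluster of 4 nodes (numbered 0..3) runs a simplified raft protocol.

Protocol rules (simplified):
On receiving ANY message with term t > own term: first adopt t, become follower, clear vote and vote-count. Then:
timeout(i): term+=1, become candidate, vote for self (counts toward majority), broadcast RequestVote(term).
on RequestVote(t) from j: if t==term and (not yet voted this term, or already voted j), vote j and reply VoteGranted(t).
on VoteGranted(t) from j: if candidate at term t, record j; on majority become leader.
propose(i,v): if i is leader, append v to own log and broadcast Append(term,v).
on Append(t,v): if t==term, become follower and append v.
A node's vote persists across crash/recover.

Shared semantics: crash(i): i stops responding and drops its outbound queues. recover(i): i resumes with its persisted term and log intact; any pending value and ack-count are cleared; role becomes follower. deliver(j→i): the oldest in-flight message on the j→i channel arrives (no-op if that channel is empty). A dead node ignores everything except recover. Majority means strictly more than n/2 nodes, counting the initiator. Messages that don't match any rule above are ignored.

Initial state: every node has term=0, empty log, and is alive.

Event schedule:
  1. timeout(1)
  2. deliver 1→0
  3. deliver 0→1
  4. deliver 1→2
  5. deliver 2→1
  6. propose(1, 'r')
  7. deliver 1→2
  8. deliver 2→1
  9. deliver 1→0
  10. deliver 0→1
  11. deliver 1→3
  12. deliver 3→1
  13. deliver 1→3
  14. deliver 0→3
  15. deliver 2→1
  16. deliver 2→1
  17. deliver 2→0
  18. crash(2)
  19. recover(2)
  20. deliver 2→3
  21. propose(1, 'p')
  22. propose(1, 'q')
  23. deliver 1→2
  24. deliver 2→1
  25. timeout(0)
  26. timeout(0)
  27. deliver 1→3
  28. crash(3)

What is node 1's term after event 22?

1. timeout(1):  <1:cand t1 ->
2. deliver 1→0:  <0:foll t1 ->
3. deliver 0→1:  nop
4. deliver 1→2:  <2:foll t1 ->
5. deliver 2→1:  <1:lead t1 ->
6. propose(1,'r'):  <1:lead t1 r>
7. deliver 1→2:  <2:foll t1 r>
8. deliver 2→1:  nop
9. deliver 1→0:  <0:foll t1 r>
10. deliver 0→1:  nop
11. deliver 1→3:  <3:foll t1 ->
12. deliver 3→1:  nop
13. deliver 1→3:  <3:foll t1 r>
14. deliver 0→3:  nop
15. deliver 2→1:  nop
16. deliver 2→1:  nop
17. deliver 2→0:  nop
18. crash(2):  <2:✗foll t1 r>
19. recover(2):  <2:foll t1 r>
20. deliver 2→3:  nop
21. propose(1,'p'):  <1:lead t1 r,p>
22. propose(1,'q'):  <1:lead t1 r,p,q>

1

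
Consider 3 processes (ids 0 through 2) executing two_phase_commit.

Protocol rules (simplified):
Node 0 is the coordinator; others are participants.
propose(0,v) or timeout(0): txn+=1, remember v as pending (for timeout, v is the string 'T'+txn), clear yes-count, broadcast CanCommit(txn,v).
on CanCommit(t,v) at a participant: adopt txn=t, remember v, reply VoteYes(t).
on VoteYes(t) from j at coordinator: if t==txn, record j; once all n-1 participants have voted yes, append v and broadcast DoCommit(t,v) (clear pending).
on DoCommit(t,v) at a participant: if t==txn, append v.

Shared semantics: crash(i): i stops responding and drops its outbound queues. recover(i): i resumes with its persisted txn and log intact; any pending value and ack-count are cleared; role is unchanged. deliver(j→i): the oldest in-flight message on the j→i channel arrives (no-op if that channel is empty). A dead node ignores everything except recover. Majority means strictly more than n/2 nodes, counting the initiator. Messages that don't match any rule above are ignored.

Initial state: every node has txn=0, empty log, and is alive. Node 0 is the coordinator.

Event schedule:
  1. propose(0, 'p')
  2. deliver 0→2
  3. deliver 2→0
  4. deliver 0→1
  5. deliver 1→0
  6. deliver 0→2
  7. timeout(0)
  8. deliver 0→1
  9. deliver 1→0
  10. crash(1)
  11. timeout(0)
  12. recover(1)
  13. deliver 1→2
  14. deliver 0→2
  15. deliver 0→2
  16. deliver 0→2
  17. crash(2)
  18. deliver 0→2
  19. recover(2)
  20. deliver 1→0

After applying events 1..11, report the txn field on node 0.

3

1. propose(0,'p'):  <0:coor t1 ->
2. deliver 0→2:  <2:part t1 ->
3. deliver 2→0:  nop
4. deliver 0→1:  <1:part t1 ->
5. deliver 1→0:  <0:coor t1 p>
6. deliver 0→2:  <2:part t1 p>
7. timeout(0):  <0:coor t2 p>
8. deliver 0→1:  <1:part t1 p>
9. deliver 1→0:  nop
10. crash(1):  <1:✗part t1 p>
11. timeout(0):  <0:coor t3 p>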